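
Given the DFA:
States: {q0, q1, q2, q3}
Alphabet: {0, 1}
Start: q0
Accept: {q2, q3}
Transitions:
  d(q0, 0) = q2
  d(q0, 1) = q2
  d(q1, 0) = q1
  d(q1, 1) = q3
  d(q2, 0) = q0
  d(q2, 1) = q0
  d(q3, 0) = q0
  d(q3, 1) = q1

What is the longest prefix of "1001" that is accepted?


Run the DFA, marking each prefix where the state is accepting:
  "" -> q0 [reject]
  "1" -> q2 [accept]
  "10" -> q0 [reject]
  "100" -> q2 [accept]
  "1001" -> q0 [reject]

"100"


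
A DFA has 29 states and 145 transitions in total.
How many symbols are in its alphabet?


Each state has exactly one transition per symbol.
|alphabet| = transitions / states = 145 / 29 = 5

5


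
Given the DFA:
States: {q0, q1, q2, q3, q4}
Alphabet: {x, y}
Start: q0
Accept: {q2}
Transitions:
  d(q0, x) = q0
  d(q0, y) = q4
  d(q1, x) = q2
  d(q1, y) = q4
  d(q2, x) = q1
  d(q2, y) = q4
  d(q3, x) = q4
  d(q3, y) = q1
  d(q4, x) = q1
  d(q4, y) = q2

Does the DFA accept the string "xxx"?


Trace: q0 -> q0 -> q0 -> q0
Final state: q0
Accept states: {q2}

No, rejected (final state q0 is not an accept state)


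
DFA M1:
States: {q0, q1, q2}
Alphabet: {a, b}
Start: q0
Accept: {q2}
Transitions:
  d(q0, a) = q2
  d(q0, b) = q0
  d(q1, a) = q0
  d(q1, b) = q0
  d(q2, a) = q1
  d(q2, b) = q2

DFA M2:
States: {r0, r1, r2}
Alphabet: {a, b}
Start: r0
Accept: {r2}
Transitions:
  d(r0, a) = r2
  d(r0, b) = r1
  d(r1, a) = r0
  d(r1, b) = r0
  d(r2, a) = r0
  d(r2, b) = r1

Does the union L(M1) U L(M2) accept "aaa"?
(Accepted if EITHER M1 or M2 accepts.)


M1: final=q0 accepted=False
M2: final=r2 accepted=True

Yes, union accepts


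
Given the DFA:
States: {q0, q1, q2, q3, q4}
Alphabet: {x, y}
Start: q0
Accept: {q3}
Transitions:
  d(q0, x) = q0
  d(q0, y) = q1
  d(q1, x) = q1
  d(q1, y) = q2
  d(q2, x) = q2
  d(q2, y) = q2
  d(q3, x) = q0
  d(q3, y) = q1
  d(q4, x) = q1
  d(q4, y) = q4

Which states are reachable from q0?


BFS from q0:
  layer 0: {q0}
  layer 1: {q1}
  layer 2: {q2}

{q0, q1, q2}


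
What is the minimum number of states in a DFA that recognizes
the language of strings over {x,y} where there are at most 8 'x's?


States: count = 0, 1, ..., 8 (all accepting; 9 states), plus a dead state for count > 8.
Total: 9 + 1 = 10.

10


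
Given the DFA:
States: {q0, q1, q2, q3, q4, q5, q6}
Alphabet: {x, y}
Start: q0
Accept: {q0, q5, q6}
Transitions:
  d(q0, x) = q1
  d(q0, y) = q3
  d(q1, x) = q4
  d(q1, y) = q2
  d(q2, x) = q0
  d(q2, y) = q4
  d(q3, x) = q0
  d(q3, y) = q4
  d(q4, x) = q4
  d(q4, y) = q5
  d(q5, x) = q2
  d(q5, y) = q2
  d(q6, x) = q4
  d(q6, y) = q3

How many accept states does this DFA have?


Accept states listed: {q0, q5, q6}
Counting: q0(1) q5(2) q6(3)

3


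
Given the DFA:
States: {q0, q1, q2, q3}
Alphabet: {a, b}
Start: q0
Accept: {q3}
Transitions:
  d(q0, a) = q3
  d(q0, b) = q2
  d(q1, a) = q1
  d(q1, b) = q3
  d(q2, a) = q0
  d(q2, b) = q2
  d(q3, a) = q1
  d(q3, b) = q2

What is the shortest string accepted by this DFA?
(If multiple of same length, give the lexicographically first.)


BFS by string length (lex-first path to each state shown):
  len 0: q0<-""
  len 1: q2<-"b", q3<-"a"
Found accept state at length 1.

"a"


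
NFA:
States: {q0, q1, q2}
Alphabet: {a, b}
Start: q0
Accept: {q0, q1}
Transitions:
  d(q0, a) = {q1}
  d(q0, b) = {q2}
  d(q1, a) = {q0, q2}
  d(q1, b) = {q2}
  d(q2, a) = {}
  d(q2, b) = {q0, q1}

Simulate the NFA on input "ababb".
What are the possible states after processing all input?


Start: {q0}
  --a--> {q1}
  --b--> {q2}
  --a--> {}
  --b--> {}
  --b--> {}

{} (empty set, no valid transitions)


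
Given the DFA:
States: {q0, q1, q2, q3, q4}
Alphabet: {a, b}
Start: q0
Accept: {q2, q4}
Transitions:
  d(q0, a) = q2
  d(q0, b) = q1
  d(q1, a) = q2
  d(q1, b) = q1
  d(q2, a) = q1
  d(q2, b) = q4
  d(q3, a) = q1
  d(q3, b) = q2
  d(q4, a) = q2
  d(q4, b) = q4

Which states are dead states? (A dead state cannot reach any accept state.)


Forward reachability from each state:
  q0 -> reaches accept state q2 (live)
  q1 -> reaches accept state q2 (live)
  q2 -> reaches accept state q2 (live)
  q3 -> reaches accept state q2 (live)
  q4 -> reaches accept state q2 (live)

None (all states can reach an accept state)


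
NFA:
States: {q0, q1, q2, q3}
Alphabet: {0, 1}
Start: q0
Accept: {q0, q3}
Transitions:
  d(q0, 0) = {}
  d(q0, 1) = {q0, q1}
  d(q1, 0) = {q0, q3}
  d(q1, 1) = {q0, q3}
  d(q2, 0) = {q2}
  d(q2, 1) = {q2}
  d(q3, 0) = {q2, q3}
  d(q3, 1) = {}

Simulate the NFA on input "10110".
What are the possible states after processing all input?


Start: {q0}
  --1--> {q0, q1}
  --0--> {q0, q3}
  --1--> {q0, q1}
  --1--> {q0, q1, q3}
  --0--> {q0, q2, q3}

{q0, q2, q3}


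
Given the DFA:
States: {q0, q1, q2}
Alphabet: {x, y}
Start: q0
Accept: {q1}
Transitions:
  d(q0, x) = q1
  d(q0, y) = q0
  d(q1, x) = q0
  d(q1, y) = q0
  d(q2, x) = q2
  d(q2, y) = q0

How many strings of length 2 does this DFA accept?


Enumerating all length-2 strings:
  "xx" -> q0 [reject]
  "xy" -> q0 [reject]
  "yx" -> q1 [accept]
  "yy" -> q0 [reject]

1 out of 4


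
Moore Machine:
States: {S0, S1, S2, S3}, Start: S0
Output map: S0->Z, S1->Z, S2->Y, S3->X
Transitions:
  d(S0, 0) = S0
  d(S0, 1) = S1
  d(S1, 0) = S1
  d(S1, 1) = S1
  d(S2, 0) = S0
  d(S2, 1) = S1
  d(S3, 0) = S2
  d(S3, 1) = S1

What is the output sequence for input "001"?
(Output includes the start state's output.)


Start: S0 (output Z)
  --0--> S0 (output Z)
  --0--> S0 (output Z)
  --1--> S1 (output Z)

"ZZZZ"


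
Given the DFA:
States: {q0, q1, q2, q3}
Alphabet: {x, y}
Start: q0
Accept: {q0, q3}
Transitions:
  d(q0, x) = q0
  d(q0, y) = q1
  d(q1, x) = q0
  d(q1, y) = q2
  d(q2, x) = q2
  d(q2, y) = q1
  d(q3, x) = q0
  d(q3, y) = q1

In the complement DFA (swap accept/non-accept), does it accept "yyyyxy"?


Trace: q0 -> q1 -> q2 -> q1 -> q2 -> q2 -> q1
Final: q1
Original accept: {q0, q3}
Complement: q1 is not in original accept

Yes, complement accepts (original rejects)


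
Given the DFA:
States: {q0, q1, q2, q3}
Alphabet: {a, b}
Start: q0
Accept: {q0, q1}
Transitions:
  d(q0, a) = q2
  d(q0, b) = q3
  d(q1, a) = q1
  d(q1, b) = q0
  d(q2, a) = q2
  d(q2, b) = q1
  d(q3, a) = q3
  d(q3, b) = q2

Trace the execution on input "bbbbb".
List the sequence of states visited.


Input: bbbbb
d(q0, b) = q3
d(q3, b) = q2
d(q2, b) = q1
d(q1, b) = q0
d(q0, b) = q3


q0 -> q3 -> q2 -> q1 -> q0 -> q3


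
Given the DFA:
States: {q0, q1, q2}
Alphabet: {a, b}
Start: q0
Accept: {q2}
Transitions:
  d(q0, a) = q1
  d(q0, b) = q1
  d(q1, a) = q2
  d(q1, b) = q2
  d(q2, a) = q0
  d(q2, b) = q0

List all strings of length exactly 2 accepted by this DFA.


All strings of length 2: 4 total
Accepted: 4

"aa", "ab", "ba", "bb"


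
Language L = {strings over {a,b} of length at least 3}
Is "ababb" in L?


length = 5

Yes, "ababb" is in L


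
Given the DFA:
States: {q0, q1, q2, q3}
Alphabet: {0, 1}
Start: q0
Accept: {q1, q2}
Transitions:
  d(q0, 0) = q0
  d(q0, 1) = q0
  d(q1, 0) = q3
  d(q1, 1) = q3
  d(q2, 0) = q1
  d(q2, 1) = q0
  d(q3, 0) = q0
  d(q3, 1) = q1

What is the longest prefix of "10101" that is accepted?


Run the DFA, marking each prefix where the state is accepting:
  "" -> q0 [reject]
  "1" -> q0 [reject]
  "10" -> q0 [reject]
  "101" -> q0 [reject]
  "1010" -> q0 [reject]
  "10101" -> q0 [reject]

No prefix is accepted


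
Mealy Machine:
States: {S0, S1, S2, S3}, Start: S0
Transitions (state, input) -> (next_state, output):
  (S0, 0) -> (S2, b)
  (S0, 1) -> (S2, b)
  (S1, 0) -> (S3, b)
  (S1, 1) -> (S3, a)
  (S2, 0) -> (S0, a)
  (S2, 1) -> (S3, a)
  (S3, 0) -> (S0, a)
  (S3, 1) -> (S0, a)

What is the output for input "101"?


Step-by-step:
  (S0, 1) -> (S2, b)
  (S2, 0) -> (S0, a)
  (S0, 1) -> (S2, b)

"bab"


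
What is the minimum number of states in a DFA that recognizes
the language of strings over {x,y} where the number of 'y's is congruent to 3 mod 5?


States track (count of 'y') mod 5.
Need 5 states: one per remainder 0..4; accept = remainder 3.

5


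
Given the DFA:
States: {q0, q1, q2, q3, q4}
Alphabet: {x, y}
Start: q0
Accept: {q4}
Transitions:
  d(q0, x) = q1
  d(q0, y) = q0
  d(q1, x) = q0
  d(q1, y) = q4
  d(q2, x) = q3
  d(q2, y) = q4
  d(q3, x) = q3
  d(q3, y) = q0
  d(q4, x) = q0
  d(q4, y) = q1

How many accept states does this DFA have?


Accept states listed: {q4}
Counting: q4(1)

1


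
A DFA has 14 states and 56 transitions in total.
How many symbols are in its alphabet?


Each state has exactly one transition per symbol.
|alphabet| = transitions / states = 56 / 14 = 4

4


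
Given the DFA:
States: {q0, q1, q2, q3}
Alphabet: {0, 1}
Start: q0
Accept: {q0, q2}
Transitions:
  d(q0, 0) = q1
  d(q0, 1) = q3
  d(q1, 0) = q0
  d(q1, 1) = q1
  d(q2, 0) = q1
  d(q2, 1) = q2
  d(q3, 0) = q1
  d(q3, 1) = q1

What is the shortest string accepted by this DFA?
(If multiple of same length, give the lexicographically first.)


BFS by string length (lex-first path to each state shown):
  len 0: q0<-""
Found accept state at length 0.

"" (empty string)


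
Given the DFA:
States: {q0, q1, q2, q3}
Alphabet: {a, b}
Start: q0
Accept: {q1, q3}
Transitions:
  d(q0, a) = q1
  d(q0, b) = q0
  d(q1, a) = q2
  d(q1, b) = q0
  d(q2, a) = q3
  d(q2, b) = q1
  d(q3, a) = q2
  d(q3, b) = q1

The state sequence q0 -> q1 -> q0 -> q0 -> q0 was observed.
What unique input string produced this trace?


Trace back each transition to find the symbol:
  q0 --[a]--> q1
  q1 --[b]--> q0
  q0 --[b]--> q0
  q0 --[b]--> q0

"abbb"


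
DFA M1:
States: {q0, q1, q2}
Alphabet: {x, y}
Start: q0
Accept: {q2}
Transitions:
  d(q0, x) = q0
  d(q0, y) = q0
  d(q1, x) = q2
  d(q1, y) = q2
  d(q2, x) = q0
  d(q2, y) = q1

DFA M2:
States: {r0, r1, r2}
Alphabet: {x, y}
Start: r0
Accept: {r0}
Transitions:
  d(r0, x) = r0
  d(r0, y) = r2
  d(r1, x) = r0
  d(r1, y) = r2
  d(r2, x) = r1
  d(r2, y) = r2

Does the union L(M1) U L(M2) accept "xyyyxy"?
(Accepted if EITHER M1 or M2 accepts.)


M1: final=q0 accepted=False
M2: final=r2 accepted=False

No, union rejects (neither accepts)


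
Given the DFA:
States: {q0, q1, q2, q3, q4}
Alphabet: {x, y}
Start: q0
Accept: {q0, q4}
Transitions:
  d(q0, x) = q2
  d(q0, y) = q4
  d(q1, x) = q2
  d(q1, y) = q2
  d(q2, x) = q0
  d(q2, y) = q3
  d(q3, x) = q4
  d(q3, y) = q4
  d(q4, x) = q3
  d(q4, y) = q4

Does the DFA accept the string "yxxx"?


Trace: q0 -> q4 -> q3 -> q4 -> q3
Final state: q3
Accept states: {q0, q4}

No, rejected (final state q3 is not an accept state)


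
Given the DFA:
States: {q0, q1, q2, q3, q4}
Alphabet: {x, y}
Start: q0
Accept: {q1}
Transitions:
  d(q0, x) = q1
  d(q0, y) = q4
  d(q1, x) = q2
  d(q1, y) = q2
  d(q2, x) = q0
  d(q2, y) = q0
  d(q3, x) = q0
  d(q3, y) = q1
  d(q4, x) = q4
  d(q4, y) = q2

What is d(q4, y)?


Looking up transition d(q4, y)

q2


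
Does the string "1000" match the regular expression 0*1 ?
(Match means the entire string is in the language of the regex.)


|string| = 4; first = '1'; last = '0'

No, "1000" does not match 0*1


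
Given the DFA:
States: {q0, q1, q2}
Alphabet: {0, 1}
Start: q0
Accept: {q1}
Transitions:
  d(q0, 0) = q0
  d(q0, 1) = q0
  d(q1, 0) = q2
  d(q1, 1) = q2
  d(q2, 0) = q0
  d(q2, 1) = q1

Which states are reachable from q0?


BFS from q0:
  layer 0: {q0}

{q0}


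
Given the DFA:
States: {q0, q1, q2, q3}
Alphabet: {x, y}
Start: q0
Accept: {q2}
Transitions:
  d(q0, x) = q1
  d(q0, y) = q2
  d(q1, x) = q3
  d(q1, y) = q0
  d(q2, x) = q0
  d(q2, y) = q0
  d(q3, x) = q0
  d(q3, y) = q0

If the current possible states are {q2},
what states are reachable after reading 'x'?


Apply transition on 'x' from each current state:
  d(q2, x) = q0

{q0}


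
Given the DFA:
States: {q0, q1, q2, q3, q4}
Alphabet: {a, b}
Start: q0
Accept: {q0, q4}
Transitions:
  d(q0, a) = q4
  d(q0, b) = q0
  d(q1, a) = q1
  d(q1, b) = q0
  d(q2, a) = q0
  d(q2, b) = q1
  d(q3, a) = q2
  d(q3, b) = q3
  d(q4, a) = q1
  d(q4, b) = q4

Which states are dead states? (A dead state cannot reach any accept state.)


Forward reachability from each state:
  q0 -> reaches accept state q0 (live)
  q1 -> reaches accept state q0 (live)
  q2 -> reaches accept state q0 (live)
  q3 -> reaches accept state q0 (live)
  q4 -> reaches accept state q0 (live)

None (all states can reach an accept state)


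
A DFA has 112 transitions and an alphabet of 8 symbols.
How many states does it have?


Each state has exactly one transition per symbol.
states = transitions / |alphabet| = 112 / 8 = 14

14


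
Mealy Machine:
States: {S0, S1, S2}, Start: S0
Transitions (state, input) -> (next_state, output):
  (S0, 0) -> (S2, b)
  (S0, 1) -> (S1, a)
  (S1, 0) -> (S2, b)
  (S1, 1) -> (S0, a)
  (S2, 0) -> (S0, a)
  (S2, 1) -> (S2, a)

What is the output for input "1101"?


Step-by-step:
  (S0, 1) -> (S1, a)
  (S1, 1) -> (S0, a)
  (S0, 0) -> (S2, b)
  (S2, 1) -> (S2, a)

"aaba"


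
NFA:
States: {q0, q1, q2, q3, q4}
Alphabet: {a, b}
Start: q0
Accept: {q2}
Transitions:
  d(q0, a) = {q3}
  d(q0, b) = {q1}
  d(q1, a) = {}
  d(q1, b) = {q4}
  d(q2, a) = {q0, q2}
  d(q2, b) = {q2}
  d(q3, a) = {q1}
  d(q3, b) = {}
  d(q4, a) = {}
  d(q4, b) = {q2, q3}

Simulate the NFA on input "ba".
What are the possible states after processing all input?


Start: {q0}
  --b--> {q1}
  --a--> {}

{} (empty set, no valid transitions)


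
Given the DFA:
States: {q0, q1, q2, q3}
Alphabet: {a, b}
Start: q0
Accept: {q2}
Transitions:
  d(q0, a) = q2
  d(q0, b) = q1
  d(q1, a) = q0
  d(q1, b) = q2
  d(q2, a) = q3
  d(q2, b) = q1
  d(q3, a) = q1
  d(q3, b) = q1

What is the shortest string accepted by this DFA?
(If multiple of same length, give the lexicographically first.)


BFS by string length (lex-first path to each state shown):
  len 0: q0<-""
  len 1: q1<-"b", q2<-"a"
Found accept state at length 1.

"a"


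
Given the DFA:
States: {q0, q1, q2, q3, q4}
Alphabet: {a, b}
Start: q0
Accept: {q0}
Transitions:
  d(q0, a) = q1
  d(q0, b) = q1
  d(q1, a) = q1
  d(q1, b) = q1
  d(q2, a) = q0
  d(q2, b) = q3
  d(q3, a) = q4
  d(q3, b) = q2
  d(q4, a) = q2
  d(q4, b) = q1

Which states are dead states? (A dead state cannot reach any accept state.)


Forward reachability from each state:
  q0 -> reaches accept state q0 (live)
  q1 -> reaches {q1}, no accept state (dead)
  q2 -> reaches accept state q0 (live)
  q3 -> reaches accept state q0 (live)
  q4 -> reaches accept state q0 (live)

{q1}


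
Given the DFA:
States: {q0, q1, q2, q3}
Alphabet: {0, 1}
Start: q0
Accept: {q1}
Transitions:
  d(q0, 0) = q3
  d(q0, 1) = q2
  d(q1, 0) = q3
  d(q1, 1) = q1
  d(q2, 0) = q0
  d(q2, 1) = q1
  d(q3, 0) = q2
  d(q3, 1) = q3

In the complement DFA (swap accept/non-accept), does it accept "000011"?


Trace: q0 -> q3 -> q2 -> q0 -> q3 -> q3 -> q3
Final: q3
Original accept: {q1}
Complement: q3 is not in original accept

Yes, complement accepts (original rejects)


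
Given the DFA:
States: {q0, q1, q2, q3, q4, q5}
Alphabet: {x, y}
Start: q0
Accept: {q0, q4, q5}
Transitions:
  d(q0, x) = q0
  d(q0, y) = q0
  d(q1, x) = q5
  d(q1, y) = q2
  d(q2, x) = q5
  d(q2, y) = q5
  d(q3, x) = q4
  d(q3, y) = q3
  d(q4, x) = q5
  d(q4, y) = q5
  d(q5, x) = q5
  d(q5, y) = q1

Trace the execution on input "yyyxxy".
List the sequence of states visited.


Input: yyyxxy
d(q0, y) = q0
d(q0, y) = q0
d(q0, y) = q0
d(q0, x) = q0
d(q0, x) = q0
d(q0, y) = q0


q0 -> q0 -> q0 -> q0 -> q0 -> q0 -> q0


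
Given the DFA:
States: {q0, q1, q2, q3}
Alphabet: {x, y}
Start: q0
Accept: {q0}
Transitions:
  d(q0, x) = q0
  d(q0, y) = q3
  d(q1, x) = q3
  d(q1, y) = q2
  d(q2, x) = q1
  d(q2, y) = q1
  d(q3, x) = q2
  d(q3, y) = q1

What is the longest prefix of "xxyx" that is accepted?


Run the DFA, marking each prefix where the state is accepting:
  "" -> q0 [accept]
  "x" -> q0 [accept]
  "xx" -> q0 [accept]
  "xxy" -> q3 [reject]
  "xxyx" -> q2 [reject]

"xx"


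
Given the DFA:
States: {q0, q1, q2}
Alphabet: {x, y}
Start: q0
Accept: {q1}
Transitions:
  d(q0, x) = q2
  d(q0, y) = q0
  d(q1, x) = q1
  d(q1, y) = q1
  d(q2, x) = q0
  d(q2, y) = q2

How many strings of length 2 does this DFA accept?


Enumerating all length-2 strings:
  "xx" -> q0 [reject]
  "xy" -> q2 [reject]
  "yx" -> q2 [reject]
  "yy" -> q0 [reject]

0 out of 4


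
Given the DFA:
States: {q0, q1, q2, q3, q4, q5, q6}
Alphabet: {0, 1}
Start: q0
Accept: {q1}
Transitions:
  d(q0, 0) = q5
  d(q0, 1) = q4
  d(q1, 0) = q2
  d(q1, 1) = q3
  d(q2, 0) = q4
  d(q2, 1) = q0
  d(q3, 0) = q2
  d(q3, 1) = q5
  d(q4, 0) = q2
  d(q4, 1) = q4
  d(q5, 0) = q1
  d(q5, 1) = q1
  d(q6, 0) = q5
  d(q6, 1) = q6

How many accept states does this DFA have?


Accept states listed: {q1}
Counting: q1(1)

1


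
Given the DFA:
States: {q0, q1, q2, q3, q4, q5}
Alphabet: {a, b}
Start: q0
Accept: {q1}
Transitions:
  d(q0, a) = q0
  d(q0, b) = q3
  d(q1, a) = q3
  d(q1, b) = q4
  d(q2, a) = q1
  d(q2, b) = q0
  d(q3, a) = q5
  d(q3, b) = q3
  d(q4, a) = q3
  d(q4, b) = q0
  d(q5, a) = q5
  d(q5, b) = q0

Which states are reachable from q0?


BFS from q0:
  layer 0: {q0}
  layer 1: {q3}
  layer 2: {q5}

{q0, q3, q5}


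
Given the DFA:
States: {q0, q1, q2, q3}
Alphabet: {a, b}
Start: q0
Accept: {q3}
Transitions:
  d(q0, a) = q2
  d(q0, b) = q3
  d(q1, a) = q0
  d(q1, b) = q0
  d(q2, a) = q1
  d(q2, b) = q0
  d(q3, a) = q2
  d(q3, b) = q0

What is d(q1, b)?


Looking up transition d(q1, b)

q0


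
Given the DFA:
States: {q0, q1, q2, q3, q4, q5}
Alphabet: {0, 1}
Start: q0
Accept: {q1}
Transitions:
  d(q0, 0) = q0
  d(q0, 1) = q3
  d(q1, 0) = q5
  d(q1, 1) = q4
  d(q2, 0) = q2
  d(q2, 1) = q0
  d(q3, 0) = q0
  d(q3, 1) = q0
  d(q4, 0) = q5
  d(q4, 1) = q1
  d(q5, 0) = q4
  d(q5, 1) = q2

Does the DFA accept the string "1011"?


Trace: q0 -> q3 -> q0 -> q3 -> q0
Final state: q0
Accept states: {q1}

No, rejected (final state q0 is not an accept state)


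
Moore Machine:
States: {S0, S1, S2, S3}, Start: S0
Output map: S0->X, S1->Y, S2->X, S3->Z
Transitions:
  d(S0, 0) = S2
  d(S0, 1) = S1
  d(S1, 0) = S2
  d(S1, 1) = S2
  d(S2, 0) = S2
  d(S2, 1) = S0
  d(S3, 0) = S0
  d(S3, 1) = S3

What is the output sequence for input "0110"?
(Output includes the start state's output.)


Start: S0 (output X)
  --0--> S2 (output X)
  --1--> S0 (output X)
  --1--> S1 (output Y)
  --0--> S2 (output X)

"XXXYX"


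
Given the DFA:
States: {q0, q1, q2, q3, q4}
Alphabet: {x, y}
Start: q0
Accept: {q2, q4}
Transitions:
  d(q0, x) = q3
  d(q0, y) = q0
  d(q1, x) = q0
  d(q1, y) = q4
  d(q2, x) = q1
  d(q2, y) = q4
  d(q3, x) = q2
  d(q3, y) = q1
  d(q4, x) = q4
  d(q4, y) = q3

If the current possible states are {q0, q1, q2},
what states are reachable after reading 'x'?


Apply transition on 'x' from each current state:
  d(q0, x) = q3
  d(q1, x) = q0
  d(q2, x) = q1

{q0, q1, q3}


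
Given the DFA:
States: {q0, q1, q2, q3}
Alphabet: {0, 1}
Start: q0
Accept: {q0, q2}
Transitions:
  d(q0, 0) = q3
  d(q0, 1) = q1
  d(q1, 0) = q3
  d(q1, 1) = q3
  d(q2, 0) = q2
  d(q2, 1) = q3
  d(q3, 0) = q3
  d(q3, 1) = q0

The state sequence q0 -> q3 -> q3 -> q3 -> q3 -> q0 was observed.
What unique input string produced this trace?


Trace back each transition to find the symbol:
  q0 --[0]--> q3
  q3 --[0]--> q3
  q3 --[0]--> q3
  q3 --[0]--> q3
  q3 --[1]--> q0

"00001"


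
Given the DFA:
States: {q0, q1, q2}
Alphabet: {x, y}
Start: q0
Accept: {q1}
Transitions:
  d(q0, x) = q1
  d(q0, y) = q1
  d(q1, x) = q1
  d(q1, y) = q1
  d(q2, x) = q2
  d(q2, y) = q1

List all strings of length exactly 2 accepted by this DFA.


All strings of length 2: 4 total
Accepted: 4

"xx", "xy", "yx", "yy"


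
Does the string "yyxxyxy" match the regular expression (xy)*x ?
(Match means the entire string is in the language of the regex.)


|string| = 7; first = 'y'; last = 'y'

No, "yyxxyxy" does not match (xy)*x


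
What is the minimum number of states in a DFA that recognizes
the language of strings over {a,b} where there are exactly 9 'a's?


States: count = 0, 1, ..., 9 (that's 10 states), plus a dead state for count > 9.
Total: 10 + 1 = 11. Accept = count-9 state.

11


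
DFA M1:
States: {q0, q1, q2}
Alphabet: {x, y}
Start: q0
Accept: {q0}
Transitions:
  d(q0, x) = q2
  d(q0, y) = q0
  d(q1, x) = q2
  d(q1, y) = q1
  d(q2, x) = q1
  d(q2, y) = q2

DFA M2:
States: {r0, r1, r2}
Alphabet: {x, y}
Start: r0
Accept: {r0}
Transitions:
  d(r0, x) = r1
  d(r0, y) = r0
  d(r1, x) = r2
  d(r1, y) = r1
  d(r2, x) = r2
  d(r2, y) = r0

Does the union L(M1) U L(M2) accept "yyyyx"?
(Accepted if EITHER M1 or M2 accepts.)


M1: final=q2 accepted=False
M2: final=r1 accepted=False

No, union rejects (neither accepts)


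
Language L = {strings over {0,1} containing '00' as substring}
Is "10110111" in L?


'00' does not occur

No, "10110111" is not in L


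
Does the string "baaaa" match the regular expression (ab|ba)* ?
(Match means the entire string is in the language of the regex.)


|string| = 5; first = 'b'; last = 'a'

No, "baaaa" does not match (ab|ba)*


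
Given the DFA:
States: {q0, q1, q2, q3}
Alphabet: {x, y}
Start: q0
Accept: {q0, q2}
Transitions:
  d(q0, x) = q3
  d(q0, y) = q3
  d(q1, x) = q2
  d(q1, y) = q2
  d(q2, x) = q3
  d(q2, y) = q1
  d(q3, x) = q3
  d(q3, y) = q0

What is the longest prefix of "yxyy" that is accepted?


Run the DFA, marking each prefix where the state is accepting:
  "" -> q0 [accept]
  "y" -> q3 [reject]
  "yx" -> q3 [reject]
  "yxy" -> q0 [accept]
  "yxyy" -> q3 [reject]

"yxy"


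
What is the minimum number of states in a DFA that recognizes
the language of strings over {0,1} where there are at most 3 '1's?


States: count = 0, 1, ..., 3 (all accepting; 4 states), plus a dead state for count > 3.
Total: 4 + 1 = 5.

5


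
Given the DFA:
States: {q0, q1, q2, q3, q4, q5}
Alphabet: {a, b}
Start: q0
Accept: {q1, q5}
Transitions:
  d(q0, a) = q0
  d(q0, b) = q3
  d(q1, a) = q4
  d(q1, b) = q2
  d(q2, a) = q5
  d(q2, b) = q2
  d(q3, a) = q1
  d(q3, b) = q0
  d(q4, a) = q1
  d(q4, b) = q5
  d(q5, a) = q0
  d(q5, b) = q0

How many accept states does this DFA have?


Accept states listed: {q1, q5}
Counting: q1(1) q5(2)

2


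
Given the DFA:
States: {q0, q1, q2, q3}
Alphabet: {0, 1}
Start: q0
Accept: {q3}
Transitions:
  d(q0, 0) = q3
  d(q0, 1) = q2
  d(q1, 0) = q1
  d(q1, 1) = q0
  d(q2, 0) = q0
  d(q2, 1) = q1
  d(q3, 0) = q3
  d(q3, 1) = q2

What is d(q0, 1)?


Looking up transition d(q0, 1)

q2


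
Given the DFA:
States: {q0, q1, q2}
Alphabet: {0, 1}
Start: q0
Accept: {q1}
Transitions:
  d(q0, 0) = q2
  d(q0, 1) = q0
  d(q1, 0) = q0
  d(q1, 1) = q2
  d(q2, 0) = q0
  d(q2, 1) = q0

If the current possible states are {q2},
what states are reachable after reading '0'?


Apply transition on '0' from each current state:
  d(q2, 0) = q0

{q0}


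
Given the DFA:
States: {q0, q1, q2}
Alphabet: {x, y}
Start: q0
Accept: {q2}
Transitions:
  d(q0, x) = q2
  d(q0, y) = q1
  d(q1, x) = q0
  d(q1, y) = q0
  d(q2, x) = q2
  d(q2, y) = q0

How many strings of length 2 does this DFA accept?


Enumerating all length-2 strings:
  "xx" -> q2 [accept]
  "xy" -> q0 [reject]
  "yx" -> q0 [reject]
  "yy" -> q0 [reject]

1 out of 4


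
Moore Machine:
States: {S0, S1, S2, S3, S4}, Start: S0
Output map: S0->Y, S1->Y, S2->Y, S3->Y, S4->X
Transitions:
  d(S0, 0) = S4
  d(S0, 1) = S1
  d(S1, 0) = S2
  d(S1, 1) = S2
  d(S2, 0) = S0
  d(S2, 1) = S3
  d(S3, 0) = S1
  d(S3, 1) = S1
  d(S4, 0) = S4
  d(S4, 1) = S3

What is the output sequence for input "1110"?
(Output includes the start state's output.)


Start: S0 (output Y)
  --1--> S1 (output Y)
  --1--> S2 (output Y)
  --1--> S3 (output Y)
  --0--> S1 (output Y)

"YYYYY"


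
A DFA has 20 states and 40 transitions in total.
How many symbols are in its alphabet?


Each state has exactly one transition per symbol.
|alphabet| = transitions / states = 40 / 20 = 2

2


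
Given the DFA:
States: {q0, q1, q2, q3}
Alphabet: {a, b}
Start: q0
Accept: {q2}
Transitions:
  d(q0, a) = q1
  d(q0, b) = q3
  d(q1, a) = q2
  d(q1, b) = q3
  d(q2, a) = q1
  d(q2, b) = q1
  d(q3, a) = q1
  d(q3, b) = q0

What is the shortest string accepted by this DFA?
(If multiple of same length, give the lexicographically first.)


BFS by string length (lex-first path to each state shown):
  len 0: q0<-""
  len 1: q1<-"a", q3<-"b"
  len 2: q0<-"bb", q1<-"ba", q2<-"aa", q3<-"ab"
Found accept state at length 2.

"aa"


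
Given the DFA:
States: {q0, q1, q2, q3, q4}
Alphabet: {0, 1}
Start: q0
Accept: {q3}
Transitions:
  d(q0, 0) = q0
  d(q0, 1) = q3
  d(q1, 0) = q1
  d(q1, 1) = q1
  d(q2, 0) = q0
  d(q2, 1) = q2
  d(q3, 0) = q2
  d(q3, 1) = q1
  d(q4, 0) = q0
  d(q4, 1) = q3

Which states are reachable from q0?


BFS from q0:
  layer 0: {q0}
  layer 1: {q3}
  layer 2: {q1, q2}

{q0, q1, q2, q3}


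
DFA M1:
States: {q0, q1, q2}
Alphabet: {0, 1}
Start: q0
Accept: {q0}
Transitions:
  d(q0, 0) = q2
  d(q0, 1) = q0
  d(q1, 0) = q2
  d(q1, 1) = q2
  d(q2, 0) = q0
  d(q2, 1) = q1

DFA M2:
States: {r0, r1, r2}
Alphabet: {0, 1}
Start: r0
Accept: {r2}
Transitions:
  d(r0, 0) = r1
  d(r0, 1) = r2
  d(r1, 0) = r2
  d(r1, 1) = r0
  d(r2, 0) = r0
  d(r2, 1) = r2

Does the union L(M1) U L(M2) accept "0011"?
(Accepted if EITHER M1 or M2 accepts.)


M1: final=q0 accepted=True
M2: final=r2 accepted=True

Yes, union accepts


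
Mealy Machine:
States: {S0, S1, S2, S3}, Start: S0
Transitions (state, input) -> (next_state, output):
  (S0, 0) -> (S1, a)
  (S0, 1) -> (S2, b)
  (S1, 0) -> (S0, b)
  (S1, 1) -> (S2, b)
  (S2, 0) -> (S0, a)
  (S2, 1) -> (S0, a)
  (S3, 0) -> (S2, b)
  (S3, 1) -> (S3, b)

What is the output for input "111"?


Step-by-step:
  (S0, 1) -> (S2, b)
  (S2, 1) -> (S0, a)
  (S0, 1) -> (S2, b)

"bab"


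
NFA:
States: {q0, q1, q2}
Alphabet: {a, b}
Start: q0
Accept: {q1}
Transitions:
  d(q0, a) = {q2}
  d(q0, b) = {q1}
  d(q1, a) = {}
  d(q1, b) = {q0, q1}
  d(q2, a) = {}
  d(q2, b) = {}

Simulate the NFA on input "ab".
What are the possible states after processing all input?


Start: {q0}
  --a--> {q2}
  --b--> {}

{} (empty set, no valid transitions)


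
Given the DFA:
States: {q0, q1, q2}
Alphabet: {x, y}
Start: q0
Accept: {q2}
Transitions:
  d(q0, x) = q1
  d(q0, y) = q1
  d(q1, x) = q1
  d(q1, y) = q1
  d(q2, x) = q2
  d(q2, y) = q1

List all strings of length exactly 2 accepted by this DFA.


All strings of length 2: 4 total
Accepted: 0

None


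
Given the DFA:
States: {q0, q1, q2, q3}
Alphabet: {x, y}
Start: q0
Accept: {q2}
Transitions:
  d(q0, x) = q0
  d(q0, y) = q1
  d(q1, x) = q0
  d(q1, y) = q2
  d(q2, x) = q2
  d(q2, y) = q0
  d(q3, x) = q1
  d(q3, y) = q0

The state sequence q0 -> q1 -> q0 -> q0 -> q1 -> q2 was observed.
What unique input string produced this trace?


Trace back each transition to find the symbol:
  q0 --[y]--> q1
  q1 --[x]--> q0
  q0 --[x]--> q0
  q0 --[y]--> q1
  q1 --[y]--> q2

"yxxyy"


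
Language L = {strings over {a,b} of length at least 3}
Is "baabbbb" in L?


length = 7

Yes, "baabbbb" is in L


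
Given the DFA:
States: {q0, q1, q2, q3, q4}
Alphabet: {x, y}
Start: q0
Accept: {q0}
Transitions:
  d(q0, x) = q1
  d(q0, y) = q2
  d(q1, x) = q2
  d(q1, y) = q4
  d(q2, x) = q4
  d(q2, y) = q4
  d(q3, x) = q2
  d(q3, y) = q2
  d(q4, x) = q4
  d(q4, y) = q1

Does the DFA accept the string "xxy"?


Trace: q0 -> q1 -> q2 -> q4
Final state: q4
Accept states: {q0}

No, rejected (final state q4 is not an accept state)


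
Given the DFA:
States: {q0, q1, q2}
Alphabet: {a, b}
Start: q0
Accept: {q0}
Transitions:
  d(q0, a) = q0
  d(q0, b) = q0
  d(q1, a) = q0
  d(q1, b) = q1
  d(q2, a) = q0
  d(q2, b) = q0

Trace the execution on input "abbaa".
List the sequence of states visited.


Input: abbaa
d(q0, a) = q0
d(q0, b) = q0
d(q0, b) = q0
d(q0, a) = q0
d(q0, a) = q0


q0 -> q0 -> q0 -> q0 -> q0 -> q0


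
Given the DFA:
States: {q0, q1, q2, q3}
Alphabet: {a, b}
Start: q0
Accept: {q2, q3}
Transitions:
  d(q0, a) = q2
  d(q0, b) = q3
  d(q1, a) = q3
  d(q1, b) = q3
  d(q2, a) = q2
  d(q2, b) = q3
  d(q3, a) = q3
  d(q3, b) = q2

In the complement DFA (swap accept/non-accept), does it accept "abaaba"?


Trace: q0 -> q2 -> q3 -> q3 -> q3 -> q2 -> q2
Final: q2
Original accept: {q2, q3}
Complement: q2 is in original accept

No, complement rejects (original accepts)


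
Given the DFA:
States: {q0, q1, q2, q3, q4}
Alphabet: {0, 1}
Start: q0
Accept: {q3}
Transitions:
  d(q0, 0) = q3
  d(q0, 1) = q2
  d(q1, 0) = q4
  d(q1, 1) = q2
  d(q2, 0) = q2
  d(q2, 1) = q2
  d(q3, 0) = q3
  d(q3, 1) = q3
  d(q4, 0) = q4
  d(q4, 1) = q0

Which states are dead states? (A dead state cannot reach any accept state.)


Forward reachability from each state:
  q0 -> reaches accept state q3 (live)
  q1 -> reaches accept state q3 (live)
  q2 -> reaches {q2}, no accept state (dead)
  q3 -> reaches accept state q3 (live)
  q4 -> reaches accept state q3 (live)

{q2}


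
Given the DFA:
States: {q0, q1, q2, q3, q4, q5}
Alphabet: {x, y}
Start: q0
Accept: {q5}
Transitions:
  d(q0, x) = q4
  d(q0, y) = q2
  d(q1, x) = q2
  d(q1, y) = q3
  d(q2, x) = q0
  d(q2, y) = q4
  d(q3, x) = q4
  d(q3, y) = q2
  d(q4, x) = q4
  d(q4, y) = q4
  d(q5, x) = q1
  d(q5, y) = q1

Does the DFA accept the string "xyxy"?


Trace: q0 -> q4 -> q4 -> q4 -> q4
Final state: q4
Accept states: {q5}

No, rejected (final state q4 is not an accept state)


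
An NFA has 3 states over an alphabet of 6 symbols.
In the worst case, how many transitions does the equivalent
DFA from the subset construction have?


Subset construction: one DFA state per subset of NFA states = 2^3 = 8 states.
Each DFA state has 6 outgoing transitions: 8 * 6 = 48

48


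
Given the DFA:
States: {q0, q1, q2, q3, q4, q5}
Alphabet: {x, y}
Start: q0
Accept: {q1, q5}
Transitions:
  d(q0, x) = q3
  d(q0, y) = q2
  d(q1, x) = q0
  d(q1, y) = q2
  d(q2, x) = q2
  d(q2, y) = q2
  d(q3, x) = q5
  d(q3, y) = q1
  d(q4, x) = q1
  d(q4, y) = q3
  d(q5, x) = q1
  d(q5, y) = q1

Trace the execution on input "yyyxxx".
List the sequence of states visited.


Input: yyyxxx
d(q0, y) = q2
d(q2, y) = q2
d(q2, y) = q2
d(q2, x) = q2
d(q2, x) = q2
d(q2, x) = q2


q0 -> q2 -> q2 -> q2 -> q2 -> q2 -> q2


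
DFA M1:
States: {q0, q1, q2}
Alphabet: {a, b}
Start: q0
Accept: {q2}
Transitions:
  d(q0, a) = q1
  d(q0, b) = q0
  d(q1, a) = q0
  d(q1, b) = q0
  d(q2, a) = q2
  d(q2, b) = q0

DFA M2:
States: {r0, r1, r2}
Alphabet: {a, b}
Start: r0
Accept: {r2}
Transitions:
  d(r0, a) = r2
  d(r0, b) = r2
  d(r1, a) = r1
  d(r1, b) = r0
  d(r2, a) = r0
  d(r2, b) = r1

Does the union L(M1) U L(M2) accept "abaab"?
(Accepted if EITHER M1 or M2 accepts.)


M1: final=q0 accepted=False
M2: final=r0 accepted=False

No, union rejects (neither accepts)


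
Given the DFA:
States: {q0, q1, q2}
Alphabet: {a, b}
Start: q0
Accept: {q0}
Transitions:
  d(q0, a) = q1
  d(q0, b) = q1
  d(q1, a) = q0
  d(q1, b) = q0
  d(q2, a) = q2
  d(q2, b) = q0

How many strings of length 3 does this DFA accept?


Enumerating all length-3 strings:
  "aaa" -> q1 [reject]
  "aab" -> q1 [reject]
  "aba" -> q1 [reject]
  "abb" -> q1 [reject]
  "baa" -> q1 [reject]
  "bab" -> q1 [reject]
  "bba" -> q1 [reject]
  "bbb" -> q1 [reject]

0 out of 8


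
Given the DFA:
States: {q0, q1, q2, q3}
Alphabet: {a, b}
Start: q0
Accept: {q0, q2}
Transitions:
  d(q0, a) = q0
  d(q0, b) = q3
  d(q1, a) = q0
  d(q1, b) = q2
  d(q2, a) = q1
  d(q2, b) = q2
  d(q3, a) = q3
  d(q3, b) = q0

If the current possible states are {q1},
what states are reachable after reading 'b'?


Apply transition on 'b' from each current state:
  d(q1, b) = q2

{q2}


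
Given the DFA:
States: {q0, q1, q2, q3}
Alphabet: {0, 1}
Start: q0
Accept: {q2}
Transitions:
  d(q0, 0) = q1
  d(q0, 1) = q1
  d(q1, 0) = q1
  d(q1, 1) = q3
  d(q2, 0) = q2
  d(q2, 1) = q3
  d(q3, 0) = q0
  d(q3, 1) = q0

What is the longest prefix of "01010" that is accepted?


Run the DFA, marking each prefix where the state is accepting:
  "" -> q0 [reject]
  "0" -> q1 [reject]
  "01" -> q3 [reject]
  "010" -> q0 [reject]
  "0101" -> q1 [reject]
  "01010" -> q1 [reject]

No prefix is accepted


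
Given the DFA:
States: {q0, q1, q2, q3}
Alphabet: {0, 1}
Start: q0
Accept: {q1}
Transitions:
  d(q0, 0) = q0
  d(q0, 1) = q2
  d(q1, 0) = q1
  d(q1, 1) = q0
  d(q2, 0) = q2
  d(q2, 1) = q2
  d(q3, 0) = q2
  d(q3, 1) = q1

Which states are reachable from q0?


BFS from q0:
  layer 0: {q0}
  layer 1: {q2}

{q0, q2}


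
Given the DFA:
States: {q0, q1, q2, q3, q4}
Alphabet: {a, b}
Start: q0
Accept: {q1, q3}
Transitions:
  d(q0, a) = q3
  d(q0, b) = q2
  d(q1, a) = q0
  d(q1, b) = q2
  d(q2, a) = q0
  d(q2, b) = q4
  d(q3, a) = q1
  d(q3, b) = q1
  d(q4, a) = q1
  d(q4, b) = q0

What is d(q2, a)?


Looking up transition d(q2, a)

q0


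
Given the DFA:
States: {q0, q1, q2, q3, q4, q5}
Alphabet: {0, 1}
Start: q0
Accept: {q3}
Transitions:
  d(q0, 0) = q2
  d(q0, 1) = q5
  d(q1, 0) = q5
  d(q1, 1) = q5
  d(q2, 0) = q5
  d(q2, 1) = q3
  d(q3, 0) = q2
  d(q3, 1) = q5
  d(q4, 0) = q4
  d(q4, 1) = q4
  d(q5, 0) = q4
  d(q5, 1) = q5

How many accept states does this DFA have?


Accept states listed: {q3}
Counting: q3(1)

1


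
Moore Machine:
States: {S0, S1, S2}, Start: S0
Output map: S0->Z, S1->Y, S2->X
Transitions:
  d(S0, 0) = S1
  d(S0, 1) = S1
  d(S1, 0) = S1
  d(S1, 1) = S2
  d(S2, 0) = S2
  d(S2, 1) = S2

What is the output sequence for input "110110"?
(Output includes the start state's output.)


Start: S0 (output Z)
  --1--> S1 (output Y)
  --1--> S2 (output X)
  --0--> S2 (output X)
  --1--> S2 (output X)
  --1--> S2 (output X)
  --0--> S2 (output X)

"ZYXXXXX"


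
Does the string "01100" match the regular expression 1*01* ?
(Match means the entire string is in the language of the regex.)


|string| = 5; first = '0'; last = '0'

No, "01100" does not match 1*01*


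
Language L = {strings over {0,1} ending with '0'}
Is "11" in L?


last symbol = '1'

No, "11" is not in L


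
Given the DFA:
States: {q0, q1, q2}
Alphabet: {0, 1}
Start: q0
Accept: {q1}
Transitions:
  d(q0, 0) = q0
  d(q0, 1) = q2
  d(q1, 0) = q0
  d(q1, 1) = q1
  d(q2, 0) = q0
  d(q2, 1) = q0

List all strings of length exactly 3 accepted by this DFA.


All strings of length 3: 8 total
Accepted: 0

None


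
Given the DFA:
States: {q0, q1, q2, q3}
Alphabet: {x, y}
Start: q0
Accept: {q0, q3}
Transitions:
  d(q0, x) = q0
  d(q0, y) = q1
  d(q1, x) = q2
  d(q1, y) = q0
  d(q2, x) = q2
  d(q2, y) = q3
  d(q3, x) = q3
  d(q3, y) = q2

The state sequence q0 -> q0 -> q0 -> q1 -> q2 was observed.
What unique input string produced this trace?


Trace back each transition to find the symbol:
  q0 --[x]--> q0
  q0 --[x]--> q0
  q0 --[y]--> q1
  q1 --[x]--> q2

"xxyx"


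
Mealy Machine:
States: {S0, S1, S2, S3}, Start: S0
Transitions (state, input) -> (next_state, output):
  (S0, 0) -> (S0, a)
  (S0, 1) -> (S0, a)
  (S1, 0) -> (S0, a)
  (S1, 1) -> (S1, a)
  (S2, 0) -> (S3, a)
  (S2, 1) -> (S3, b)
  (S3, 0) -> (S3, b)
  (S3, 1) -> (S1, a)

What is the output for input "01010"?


Step-by-step:
  (S0, 0) -> (S0, a)
  (S0, 1) -> (S0, a)
  (S0, 0) -> (S0, a)
  (S0, 1) -> (S0, a)
  (S0, 0) -> (S0, a)

"aaaaa"


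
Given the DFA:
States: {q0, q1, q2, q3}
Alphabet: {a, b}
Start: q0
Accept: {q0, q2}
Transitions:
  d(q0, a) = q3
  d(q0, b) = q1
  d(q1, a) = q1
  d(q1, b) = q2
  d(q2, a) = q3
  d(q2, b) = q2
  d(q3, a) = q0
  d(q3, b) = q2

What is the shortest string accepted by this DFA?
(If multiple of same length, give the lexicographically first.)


BFS by string length (lex-first path to each state shown):
  len 0: q0<-""
Found accept state at length 0.

"" (empty string)


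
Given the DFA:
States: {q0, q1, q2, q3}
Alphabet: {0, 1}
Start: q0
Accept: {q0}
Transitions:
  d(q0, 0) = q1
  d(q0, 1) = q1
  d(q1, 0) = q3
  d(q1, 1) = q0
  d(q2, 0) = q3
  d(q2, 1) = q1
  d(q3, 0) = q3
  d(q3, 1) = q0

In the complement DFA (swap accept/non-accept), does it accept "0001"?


Trace: q0 -> q1 -> q3 -> q3 -> q0
Final: q0
Original accept: {q0}
Complement: q0 is in original accept

No, complement rejects (original accepts)


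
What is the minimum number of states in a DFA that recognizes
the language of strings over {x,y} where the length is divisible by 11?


States track (length) mod 11.
Need 11 states: one per remainder 0..10; accept = remainder 0.

11


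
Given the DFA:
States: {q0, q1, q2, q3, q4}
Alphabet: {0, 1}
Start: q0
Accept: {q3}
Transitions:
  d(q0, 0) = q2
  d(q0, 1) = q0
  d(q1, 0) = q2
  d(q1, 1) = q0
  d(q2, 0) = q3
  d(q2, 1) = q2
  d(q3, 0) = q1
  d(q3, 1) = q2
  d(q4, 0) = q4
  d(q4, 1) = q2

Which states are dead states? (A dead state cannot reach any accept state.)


Forward reachability from each state:
  q0 -> reaches accept state q3 (live)
  q1 -> reaches accept state q3 (live)
  q2 -> reaches accept state q3 (live)
  q3 -> reaches accept state q3 (live)
  q4 -> reaches accept state q3 (live)

None (all states can reach an accept state)


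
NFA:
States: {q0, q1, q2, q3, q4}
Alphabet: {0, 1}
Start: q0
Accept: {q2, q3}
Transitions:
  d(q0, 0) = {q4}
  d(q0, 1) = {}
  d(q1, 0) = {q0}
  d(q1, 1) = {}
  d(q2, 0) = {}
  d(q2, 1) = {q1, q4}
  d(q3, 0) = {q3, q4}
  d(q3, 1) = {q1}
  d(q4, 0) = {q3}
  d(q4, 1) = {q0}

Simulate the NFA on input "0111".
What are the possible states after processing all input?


Start: {q0}
  --0--> {q4}
  --1--> {q0}
  --1--> {}
  --1--> {}

{} (empty set, no valid transitions)


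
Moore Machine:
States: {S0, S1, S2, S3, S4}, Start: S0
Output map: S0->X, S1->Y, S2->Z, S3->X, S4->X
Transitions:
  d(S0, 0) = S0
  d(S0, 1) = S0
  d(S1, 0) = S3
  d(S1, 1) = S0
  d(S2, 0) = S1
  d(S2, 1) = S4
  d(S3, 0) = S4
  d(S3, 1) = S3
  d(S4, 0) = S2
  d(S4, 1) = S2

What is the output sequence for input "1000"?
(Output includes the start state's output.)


Start: S0 (output X)
  --1--> S0 (output X)
  --0--> S0 (output X)
  --0--> S0 (output X)
  --0--> S0 (output X)

"XXXXX"


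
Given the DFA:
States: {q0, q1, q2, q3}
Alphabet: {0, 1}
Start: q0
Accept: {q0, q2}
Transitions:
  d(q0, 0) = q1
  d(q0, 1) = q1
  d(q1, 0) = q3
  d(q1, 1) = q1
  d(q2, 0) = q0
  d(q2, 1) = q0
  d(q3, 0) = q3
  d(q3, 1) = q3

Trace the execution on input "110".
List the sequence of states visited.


Input: 110
d(q0, 1) = q1
d(q1, 1) = q1
d(q1, 0) = q3


q0 -> q1 -> q1 -> q3


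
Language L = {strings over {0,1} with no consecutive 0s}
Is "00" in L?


'00' occurs at index 0

No, "00" is not in L


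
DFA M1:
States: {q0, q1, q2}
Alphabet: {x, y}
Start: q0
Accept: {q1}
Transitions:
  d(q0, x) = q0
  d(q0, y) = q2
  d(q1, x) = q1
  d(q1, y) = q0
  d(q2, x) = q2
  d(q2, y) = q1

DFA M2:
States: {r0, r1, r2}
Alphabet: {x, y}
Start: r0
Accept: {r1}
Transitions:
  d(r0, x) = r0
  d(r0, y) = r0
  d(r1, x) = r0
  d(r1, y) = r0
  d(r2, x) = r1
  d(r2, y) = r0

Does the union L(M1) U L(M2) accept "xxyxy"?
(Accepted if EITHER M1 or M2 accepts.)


M1: final=q1 accepted=True
M2: final=r0 accepted=False

Yes, union accepts


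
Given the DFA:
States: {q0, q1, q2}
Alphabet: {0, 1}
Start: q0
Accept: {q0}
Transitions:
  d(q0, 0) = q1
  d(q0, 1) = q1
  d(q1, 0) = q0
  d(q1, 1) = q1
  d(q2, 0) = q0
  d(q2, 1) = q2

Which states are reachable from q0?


BFS from q0:
  layer 0: {q0}
  layer 1: {q1}

{q0, q1}


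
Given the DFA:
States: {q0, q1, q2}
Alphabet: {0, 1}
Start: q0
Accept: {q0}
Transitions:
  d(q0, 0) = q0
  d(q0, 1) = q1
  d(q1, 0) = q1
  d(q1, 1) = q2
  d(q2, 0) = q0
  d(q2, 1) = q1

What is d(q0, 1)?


Looking up transition d(q0, 1)

q1


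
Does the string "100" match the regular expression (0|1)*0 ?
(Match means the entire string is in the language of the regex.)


|string| = 3; first = '1'; last = '0'

Yes, "100" matches (0|1)*0


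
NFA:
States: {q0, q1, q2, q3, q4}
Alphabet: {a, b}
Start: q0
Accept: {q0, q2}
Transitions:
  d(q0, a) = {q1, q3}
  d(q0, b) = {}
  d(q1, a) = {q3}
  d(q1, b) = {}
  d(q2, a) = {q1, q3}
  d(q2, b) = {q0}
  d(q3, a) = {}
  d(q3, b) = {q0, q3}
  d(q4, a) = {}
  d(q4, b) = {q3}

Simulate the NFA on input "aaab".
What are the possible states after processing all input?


Start: {q0}
  --a--> {q1, q3}
  --a--> {q3}
  --a--> {}
  --b--> {}

{} (empty set, no valid transitions)
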